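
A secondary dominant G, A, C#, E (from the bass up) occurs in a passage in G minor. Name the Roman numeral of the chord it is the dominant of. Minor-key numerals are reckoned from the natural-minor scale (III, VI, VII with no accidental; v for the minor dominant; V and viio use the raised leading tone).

The chord is a dominant seventh chord on A.
A dominant resolves down a perfect fifth: A → D. In G minor, D is scale degree 5, i.e. V.

V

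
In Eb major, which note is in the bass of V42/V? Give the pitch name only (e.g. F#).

Eb

The applied chord V42/V is rooted on F: F-A-C-Eb.
The figure 42 means third inversion — the seventh is in the bass.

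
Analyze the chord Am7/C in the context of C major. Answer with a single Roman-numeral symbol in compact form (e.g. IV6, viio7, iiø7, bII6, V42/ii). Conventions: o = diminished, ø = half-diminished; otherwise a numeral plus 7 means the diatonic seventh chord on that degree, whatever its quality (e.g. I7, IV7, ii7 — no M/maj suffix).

vi65

Stacked in thirds the chord is A-C-E-G: a minor seventh chord on A.
In C major, A is the submediant; the diatonic minor seventh chord there is vi7.
With C in the bass the chord is in first inversion, so the figured bass is 65.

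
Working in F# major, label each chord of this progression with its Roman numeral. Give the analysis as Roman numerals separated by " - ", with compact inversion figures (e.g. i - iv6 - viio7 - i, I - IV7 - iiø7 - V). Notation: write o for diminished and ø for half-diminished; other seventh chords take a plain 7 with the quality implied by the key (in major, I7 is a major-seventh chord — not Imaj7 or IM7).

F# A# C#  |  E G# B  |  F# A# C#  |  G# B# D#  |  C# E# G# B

I - bVII - I - V/V - V7

F#-A#-C#: root F# is the tonic; major triad there is I.
E-G#-B is non-diatonic — bVII, a mixture chord from F# minor.
F#-A#-C# has root F#, degree 1 in F# major, so I.
G#-B#-D#: a major triad on G#, the applied dominant of V → V/V.
C#-E#-G#-B: dominant seventh chord on C# = scale degree 5 → V7.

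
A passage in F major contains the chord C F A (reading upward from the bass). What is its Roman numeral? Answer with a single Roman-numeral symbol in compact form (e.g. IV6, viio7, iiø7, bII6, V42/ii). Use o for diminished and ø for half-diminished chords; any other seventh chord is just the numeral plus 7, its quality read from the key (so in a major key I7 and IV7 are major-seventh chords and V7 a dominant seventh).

I64

Stacked in thirds the chord is F-A-C: a major triad on F.
F is scale degree 1 in F major, and a major triad on that degree is written I.
With C in the bass the chord is in second inversion, so the figured bass is 64.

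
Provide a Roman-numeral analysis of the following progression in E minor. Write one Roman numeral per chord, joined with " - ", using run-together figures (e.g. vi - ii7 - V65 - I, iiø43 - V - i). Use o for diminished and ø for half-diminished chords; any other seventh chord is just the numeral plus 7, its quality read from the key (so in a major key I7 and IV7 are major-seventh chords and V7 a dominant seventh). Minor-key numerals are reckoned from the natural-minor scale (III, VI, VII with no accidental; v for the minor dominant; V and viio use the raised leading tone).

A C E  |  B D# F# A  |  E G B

iv - V7 - i

A-C-E: minor triad on A = scale degree 4 → iv.
B-D#-F#-A: dominant seventh chord on B = scale degree 5 → V7.
E-G-B: minor triad on E = scale degree 1 → i.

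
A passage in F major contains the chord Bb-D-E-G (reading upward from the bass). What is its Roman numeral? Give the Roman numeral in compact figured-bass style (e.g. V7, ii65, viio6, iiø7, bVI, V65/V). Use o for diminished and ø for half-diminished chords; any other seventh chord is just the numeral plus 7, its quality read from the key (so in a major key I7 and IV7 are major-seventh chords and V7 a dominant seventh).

Stacked in thirds the chord is E-G-Bb-D: a half-diminished seventh chord on E.
E is scale degree 7 in F major, and a half-diminished seventh chord on that degree is written viiø7.
With Bb in the bass the chord is in second inversion, so the figured bass is 43.

viiø43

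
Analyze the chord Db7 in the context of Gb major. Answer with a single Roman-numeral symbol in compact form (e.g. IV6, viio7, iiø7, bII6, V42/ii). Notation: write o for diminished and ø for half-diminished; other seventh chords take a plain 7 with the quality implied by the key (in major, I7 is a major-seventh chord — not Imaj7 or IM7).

The pitches Db-F-Ab-Cb form a dominant seventh chord rooted on Db.
In Gb major, Db is the dominant; the diatonic dominant seventh chord there is V7.

V7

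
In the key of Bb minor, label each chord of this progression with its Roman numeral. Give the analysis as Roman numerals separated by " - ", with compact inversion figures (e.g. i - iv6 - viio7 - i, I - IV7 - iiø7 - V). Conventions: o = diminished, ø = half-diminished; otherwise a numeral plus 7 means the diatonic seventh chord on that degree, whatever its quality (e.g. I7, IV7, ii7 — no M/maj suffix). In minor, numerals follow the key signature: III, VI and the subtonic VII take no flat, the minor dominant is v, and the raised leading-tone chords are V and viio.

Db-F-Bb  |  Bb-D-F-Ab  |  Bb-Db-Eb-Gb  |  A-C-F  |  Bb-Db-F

i6 - V7/iv - iv43 - V6 - i

Db-F-Bb has root Bb, degree 1 in Bb minor, so i6.
Bb-D-F-Ab is the secondary dominant of iv (dominant seventh chord on Bb): V7/iv.
Bb-Db-Eb-Gb: minor seventh chord on Eb = scale degree 4 → iv43.
A-C-F has root F, degree 5 in Bb minor, so V6.
Bb-Db-F: root Bb is the tonic; minor triad there is i.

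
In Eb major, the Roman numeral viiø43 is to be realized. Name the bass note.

Ab

viiø in Eb major has root D; the chord is D-F-Ab-C.
The figure 43 means second inversion — the fifth is in the bass.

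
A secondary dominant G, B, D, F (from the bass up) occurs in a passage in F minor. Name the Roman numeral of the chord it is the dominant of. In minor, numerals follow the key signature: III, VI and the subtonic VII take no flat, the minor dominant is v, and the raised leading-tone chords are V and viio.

The chord is a dominant seventh chord on G.
A dominant resolves down a perfect fifth: G → C. In F minor, C is scale degree 5, i.e. V.

V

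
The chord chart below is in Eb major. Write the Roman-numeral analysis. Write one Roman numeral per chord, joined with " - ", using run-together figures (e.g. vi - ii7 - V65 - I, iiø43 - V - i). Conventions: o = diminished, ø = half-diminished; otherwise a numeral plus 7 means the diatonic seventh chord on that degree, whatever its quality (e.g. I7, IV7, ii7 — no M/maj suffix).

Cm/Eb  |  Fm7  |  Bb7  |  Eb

vi6 - ii7 - V7 - I

Cm/Eb: minor triad on C = scale degree 6 → vi6.
Fm7 has root F, degree 2 in Eb major, so ii7.
Bb7: dominant seventh chord on Bb = scale degree 5 → V7.
Eb: major triad on Eb = scale degree 1 → I.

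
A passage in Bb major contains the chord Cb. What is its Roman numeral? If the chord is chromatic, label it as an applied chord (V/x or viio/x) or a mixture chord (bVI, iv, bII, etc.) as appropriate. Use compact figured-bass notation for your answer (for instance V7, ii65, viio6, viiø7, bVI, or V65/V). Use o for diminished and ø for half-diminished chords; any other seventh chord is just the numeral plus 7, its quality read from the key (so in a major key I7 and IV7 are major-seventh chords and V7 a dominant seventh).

bII

The pitches Cb-Eb-Gb form a major triad rooted on Cb.
Cb is the lowered second degree of Bb major (diatonic 2 would be C). This is the Neapolitan chord — a major triad on the lowered second degree.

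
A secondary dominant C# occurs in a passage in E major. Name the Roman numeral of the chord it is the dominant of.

The chord is a major triad on C#.
A dominant resolves down a perfect fifth: C# → F#. In E major, F# is scale degree 2, i.e. ii.

ii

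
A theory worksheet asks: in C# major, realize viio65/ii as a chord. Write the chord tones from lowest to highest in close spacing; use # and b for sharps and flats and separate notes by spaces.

viio65/ii is a secondary leading-tone chord. The target ii is D# in C# major; the applied chord is rooted a semitone below, on C##.
Building a fully diminished seventh chord on C## gives C##-E#-G#-B.
The figured bass 65 indicates first inversion, placing the third (E#) in the bass: E#-G#-B-C##.

E# G# B C##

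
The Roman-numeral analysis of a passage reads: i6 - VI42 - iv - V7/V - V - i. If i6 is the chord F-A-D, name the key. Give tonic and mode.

D minor

i6 is given as F-A-D — a minor triad with root D.
If D is scale degree 1 and the mode makes that degree carry a minor triad, the tonic is D and the mode is minor.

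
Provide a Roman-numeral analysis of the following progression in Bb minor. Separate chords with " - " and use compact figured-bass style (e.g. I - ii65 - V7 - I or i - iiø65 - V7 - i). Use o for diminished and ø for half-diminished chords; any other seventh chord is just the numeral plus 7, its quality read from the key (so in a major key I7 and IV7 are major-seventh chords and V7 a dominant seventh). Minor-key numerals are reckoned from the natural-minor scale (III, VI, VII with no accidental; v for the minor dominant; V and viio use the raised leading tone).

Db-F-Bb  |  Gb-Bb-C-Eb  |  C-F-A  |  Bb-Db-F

Db-F-Bb: minor triad on Bb = scale degree 1 → i6.
Gb-Bb-C-Eb: root C is the supertonic; half-diminished seventh chord there is iiø43.
C-F-A has root F, degree 5 in Bb minor, so V64.
Bb-Db-F has root Bb, degree 1 in Bb minor, so i.

i6 - iiø43 - V64 - i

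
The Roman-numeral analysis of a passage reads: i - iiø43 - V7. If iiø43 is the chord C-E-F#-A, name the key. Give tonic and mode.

E minor

The anchor chord is a half-diminished seventh chord on F#, labeled iiø43.
iiø43 on F# implies F# is the supertonic; that puts the tonic at E, and the lowercase numeral fits minor mode.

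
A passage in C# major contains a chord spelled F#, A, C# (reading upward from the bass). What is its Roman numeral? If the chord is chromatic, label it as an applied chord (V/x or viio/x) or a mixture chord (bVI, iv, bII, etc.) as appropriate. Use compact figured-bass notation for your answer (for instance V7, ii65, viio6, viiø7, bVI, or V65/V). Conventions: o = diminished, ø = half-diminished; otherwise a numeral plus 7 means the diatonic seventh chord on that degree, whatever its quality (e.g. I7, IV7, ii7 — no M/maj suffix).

iv

Stacked in thirds the chord is F#-A-C#: a minor triad on F#.
F# is the fourth degree of C# major. This is the minor subdominant, borrowed from the parallel minor.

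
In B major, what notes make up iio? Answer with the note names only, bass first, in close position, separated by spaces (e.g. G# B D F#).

C# E G

Scale degree 2 in B major is C#; here the chord built on it is altered to a diminished triad. iio is the diminished supertonic triad, borrowed from the parallel minor.
So the chord is C#-E-G.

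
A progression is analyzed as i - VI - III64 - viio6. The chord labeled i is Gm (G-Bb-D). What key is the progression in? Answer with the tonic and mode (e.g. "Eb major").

G minor

i is given as G-Bb-D — a minor triad with root G.
If G is scale degree 1 and the mode makes that degree carry a minor triad, the tonic is G and the mode is minor.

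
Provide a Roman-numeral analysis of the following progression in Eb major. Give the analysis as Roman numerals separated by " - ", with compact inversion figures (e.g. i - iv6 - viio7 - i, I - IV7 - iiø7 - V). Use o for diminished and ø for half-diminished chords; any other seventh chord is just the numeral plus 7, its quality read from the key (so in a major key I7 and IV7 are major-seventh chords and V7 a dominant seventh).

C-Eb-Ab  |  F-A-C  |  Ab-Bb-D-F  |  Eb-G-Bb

C-Eb-Ab: root Ab is the subdominant; major triad there is IV6.
F-A-C: chromatic; F is V of V, so V/V.
Ab-Bb-D-F: dominant seventh chord on Bb = scale degree 5 → V42.
Eb-G-Bb: root Eb is the tonic; major triad there is I.

IV6 - V/V - V42 - I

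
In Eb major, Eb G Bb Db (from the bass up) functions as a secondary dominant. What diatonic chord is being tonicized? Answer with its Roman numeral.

The chord is a dominant seventh chord on Eb.
A dominant resolves down a perfect fifth: Eb → Ab. In Eb major, Ab is scale degree 4, i.e. IV.

IV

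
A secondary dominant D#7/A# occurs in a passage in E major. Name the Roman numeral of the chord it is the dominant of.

The chord is a dominant seventh chord on D#.
A dominant resolves down a perfect fifth: D# → G#. In E major, G# is scale degree 3, i.e. iii.

iii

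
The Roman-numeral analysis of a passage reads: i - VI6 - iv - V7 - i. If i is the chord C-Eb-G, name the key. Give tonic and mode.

The chord Cm is a minor triad rooted on C; its label is i.
If C is scale degree 1 and the mode makes that degree carry a minor triad, the tonic is C and the mode is minor.

C minor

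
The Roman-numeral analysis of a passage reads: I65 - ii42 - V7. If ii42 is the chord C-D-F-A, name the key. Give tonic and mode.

ii42 is given as C-D-F-A — a minor seventh chord with root D.
ii42 on D implies D is the supertonic; that puts the tonic at C, and the lowercase numeral fits major mode.

C major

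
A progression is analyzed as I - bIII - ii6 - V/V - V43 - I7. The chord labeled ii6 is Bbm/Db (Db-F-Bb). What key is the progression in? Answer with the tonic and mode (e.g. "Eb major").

Ab major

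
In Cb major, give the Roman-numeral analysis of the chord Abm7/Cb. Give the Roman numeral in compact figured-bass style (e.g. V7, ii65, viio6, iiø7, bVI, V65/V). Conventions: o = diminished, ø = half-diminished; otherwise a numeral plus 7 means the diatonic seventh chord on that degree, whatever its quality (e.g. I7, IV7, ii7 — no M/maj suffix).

vi65

Stacked in thirds the chord is Ab-Cb-Eb-Gb: a minor seventh chord on Ab.
Ab is scale degree 6 in Cb major, and a minor seventh chord on that degree is written vi7.
With Cb in the bass the chord is in first inversion, so the figured bass is 65.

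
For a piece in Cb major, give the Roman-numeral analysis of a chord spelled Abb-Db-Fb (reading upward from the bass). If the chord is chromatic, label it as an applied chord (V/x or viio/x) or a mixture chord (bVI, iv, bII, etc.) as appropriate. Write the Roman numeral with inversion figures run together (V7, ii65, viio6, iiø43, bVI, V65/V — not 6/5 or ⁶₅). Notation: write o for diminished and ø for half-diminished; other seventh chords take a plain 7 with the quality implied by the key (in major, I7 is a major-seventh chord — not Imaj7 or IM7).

The pitches Db-Fb-Abb form a diminished triad rooted on Db.
Db is the second degree of Cb major. This is the diminished supertonic triad, borrowed from the parallel minor.
With Abb in the bass the chord is in second inversion, so the figured bass is 64.

iio64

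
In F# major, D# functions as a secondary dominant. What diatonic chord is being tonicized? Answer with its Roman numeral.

ii

The chord is a major triad on D#.
A dominant resolves down a perfect fifth: D# → G#. In F# major, G# is scale degree 2, i.e. ii.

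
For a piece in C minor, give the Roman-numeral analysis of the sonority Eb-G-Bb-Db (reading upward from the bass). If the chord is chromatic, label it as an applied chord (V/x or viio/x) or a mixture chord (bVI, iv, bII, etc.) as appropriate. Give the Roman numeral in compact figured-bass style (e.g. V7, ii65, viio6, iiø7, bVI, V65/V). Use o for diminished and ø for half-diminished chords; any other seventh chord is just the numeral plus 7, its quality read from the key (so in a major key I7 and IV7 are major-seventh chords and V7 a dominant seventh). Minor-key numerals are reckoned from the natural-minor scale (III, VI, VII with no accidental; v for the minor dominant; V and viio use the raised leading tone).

V7/VI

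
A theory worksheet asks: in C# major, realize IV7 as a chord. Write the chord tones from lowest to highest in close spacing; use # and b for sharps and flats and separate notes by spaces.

F# A# C# E#

In C# major, scale degree 4 is F#, and the diatonic chord built there is a major seventh chord.
That chord is spelled F#-A#-C#-E#.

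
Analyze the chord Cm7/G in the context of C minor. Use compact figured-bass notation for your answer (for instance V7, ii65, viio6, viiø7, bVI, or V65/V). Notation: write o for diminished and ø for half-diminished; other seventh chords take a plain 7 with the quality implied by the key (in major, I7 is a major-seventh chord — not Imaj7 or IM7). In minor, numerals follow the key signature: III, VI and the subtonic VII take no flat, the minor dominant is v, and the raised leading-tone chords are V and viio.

i43

Stacked in thirds the chord is C-Eb-G-Bb: a minor seventh chord on C.
C is scale degree 1 in C minor, and a minor seventh chord on that degree is written i7.
With G in the bass the chord is in second inversion, so the figured bass is 43.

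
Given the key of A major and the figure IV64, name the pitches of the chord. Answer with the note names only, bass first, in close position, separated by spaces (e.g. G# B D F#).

A D F#

The numeral's case and figure indicate a major triad. In A major its root, the subdominant, is D.
That chord is spelled D-F#-A.
The figured bass 64 indicates second inversion, placing the fifth (A) in the bass: A-D-F#.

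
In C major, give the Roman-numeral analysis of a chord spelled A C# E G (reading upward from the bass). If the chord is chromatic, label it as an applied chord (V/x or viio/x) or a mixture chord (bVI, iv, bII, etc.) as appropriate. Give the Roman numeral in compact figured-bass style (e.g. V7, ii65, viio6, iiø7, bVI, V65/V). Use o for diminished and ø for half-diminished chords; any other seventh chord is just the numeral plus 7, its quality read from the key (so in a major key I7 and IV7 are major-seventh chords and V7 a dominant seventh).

V7/ii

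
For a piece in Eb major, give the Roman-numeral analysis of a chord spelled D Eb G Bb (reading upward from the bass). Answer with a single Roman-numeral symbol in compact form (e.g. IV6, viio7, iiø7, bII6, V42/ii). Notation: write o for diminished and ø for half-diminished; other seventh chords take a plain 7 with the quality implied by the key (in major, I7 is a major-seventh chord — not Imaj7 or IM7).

Stacked in thirds the chord is Eb-G-Bb-D: a major seventh chord on Eb.
Eb is scale degree 1 in Eb major, and a major seventh chord on that degree is written I7.
With D in the bass the chord is in third inversion, so the figured bass is 42.

I42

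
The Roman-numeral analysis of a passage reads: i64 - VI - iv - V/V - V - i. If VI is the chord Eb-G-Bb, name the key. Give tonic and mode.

VI is given as Eb-G-Bb — a major triad with root Eb.
Counting down 5 scale steps from Eb places the tonic on G; a major triad on degree 6 is diatonic only in minor.

G minor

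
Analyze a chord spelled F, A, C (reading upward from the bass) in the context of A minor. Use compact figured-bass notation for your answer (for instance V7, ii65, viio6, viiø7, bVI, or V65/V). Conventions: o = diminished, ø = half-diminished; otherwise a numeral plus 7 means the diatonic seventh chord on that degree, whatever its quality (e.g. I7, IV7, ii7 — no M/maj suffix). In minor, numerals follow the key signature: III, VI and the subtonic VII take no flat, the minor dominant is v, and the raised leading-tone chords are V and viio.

VI

Stacked in thirds the chord is F-A-C: a major triad on F.
F is scale degree 6 in A minor, and a major triad on that degree is written VI.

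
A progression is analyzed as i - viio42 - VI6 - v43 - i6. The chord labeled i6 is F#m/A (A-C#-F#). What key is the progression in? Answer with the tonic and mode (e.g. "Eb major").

F# minor

The anchor chord is a minor triad on F#, labeled i6.
If F# is scale degree 1 and the mode makes that degree carry a minor triad, the tonic is F# and the mode is minor.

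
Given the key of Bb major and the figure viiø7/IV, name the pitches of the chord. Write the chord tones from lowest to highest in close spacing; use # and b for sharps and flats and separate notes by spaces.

D F Ab C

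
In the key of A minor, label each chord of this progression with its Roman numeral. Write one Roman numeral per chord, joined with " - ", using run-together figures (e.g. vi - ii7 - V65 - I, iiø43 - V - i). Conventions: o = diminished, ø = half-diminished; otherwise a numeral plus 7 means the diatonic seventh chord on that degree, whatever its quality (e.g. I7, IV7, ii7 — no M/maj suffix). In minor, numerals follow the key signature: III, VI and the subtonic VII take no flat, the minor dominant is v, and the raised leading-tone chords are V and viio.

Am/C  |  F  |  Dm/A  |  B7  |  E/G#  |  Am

i6 - VI - iv64 - V7/V - V6 - i

Am/C has root A, degree 1 in A minor, so i6.
F has root F, degree 6 in A minor, so VI.
Dm/A: minor triad on D = scale degree 4 → iv64.
B7 is the secondary dominant of V (dominant seventh chord on B): V7/V.
E/G#: root E is the dominant; major triad there is V6.
Am has root A, degree 1 in A minor, so i.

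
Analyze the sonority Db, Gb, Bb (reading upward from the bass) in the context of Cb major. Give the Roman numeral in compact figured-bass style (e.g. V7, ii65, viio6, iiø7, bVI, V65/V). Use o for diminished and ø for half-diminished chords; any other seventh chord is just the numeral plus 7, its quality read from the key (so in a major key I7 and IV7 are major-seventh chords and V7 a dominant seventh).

The pitches Gb-Bb-Db form a major triad rooted on Gb.
Gb is scale degree 5 in Cb major, and a major triad on that degree is written V.
With Db in the bass the chord is in second inversion, so the figured bass is 64.

V64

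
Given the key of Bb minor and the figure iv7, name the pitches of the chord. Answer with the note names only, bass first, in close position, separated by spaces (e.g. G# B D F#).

In Bb minor, the fourth degree is Eb, and the diatonic chord built there is a minor seventh chord.
Stacking thirds from Eb gives Eb-Gb-Bb-Db.

Eb Gb Bb Db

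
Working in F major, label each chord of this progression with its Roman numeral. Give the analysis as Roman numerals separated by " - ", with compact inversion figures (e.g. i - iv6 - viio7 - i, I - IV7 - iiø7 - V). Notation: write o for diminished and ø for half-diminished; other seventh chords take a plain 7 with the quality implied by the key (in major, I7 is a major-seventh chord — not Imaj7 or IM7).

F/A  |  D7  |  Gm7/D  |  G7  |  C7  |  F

I6 - V7/ii - ii43 - V7/V - V7 - I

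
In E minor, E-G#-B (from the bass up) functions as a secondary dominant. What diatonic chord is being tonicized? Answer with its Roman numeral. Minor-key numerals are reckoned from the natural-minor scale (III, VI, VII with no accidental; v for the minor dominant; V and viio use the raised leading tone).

iv

The chord is a major triad on E.
A dominant resolves down a perfect fifth: E → A. In E minor, A is scale degree 4, i.e. iv.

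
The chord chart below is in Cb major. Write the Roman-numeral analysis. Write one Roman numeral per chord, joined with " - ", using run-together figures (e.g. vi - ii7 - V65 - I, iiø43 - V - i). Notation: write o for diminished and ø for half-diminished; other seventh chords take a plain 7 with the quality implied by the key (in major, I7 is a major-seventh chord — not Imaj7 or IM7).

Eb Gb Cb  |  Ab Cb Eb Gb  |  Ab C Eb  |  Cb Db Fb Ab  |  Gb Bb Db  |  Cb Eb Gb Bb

I6 - vi7 - V/ii - ii42 - V - I7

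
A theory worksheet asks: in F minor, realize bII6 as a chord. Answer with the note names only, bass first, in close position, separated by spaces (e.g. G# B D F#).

Bb Db Gb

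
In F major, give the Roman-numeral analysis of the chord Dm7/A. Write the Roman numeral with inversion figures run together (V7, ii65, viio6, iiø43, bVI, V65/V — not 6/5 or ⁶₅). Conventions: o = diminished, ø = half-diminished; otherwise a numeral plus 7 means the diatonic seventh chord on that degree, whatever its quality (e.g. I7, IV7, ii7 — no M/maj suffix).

The pitches D-F-A-C form a minor seventh chord rooted on D.
In F major, D is the submediant; the diatonic minor seventh chord there is vi7.
With A in the bass the chord is in second inversion, so the figured bass is 43.

vi43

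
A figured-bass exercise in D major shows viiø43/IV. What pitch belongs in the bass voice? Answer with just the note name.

C

The applied chord viiø43/IV is rooted on F#: F#-A-C-E.
The figure 43 means second inversion — the fifth is in the bass.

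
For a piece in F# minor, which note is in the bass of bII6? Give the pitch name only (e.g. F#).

bII in F# minor has root G; the chord is G-B-D.
The figure 6 means first inversion — the third is in the bass.

B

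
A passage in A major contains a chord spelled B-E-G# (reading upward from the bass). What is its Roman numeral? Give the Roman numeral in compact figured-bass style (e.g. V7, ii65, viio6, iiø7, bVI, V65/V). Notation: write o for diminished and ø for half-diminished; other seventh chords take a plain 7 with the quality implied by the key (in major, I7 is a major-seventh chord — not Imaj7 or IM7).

V64

Stacked in thirds the chord is E-G#-B: a major triad on E.
E is scale degree 5 in A major, and a major triad on that degree is written V.
With B in the bass the chord is in second inversion, so the figured bass is 64.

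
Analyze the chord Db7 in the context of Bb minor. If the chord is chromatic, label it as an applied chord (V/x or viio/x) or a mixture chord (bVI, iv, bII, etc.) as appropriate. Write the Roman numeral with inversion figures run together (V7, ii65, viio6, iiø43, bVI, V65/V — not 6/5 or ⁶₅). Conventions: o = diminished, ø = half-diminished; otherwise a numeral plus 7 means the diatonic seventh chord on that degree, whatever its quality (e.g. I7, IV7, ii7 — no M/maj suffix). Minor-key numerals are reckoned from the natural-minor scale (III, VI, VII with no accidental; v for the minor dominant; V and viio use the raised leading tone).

The pitches Db-F-Ab-Cb form a dominant seventh chord rooted on Db.
Db is not a diatonic chord root with this quality in Bb minor, but it lies a perfect fifth above Gb (VI), so the chord functions as an applied dominant of VI.

V7/VI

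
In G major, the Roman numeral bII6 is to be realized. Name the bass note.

bII in G major has root Ab; the chord is Ab-C-Eb.
The figure 6 means first inversion — the third is in the bass.

C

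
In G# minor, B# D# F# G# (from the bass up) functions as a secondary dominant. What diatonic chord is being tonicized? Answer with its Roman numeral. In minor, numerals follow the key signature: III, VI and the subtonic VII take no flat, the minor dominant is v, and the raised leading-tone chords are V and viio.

iv

The chord is a dominant seventh chord on G#.
A dominant resolves down a perfect fifth: G# → C#. In G# minor, C# is scale degree 4, i.e. iv.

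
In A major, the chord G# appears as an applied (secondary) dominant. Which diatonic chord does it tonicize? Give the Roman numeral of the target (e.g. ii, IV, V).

iii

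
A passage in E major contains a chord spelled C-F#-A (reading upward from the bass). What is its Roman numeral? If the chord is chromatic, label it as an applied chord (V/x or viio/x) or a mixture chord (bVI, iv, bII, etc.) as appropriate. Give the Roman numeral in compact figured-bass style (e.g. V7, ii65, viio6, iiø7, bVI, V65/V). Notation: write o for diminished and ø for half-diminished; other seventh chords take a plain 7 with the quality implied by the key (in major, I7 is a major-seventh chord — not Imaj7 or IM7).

iio64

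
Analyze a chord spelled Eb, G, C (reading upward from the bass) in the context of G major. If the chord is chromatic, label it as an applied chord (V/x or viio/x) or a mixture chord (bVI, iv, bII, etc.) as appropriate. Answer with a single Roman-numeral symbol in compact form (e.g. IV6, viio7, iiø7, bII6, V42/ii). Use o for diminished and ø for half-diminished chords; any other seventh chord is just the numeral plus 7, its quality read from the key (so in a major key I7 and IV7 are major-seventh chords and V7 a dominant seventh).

iv6

The pitches C-Eb-G form a minor triad rooted on C.
C is the fourth degree of G major. This is the minor subdominant, borrowed from the parallel minor.
With Eb in the bass the chord is in first inversion, so the figured bass is 6.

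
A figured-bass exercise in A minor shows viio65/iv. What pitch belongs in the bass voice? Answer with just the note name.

The applied chord viio65/iv is rooted on C#: C#-E-G-Bb.
The figure 65 means first inversion — the third is in the bass.

E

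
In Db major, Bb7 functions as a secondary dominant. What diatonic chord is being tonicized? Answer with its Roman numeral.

ii

The chord is a dominant seventh chord on Bb.
A dominant resolves down a perfect fifth: Bb → Eb. In Db major, Eb is scale degree 2, i.e. ii.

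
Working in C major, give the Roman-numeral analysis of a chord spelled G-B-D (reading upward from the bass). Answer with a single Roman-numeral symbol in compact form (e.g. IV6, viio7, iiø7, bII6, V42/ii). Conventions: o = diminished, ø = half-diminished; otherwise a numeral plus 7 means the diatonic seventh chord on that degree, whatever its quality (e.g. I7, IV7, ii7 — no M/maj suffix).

Stacked in thirds the chord is G-B-D: a major triad on G.
G is scale degree 5 in C major, and a major triad on that degree is written V.

V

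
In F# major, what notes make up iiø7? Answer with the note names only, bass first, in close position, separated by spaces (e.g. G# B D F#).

G# B D F#

Scale degree 2 in F# major is G#; here the chord built on it is altered to a half-diminished seventh chord. iiø7 is the half-diminished supertonic seventh, borrowed from the parallel minor.
So the chord is G#-B-D-F#.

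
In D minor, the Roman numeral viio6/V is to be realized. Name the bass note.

The applied chord viio6/V is rooted on G#: G#-B-D.
The figure 6 means first inversion — the third is in the bass.

B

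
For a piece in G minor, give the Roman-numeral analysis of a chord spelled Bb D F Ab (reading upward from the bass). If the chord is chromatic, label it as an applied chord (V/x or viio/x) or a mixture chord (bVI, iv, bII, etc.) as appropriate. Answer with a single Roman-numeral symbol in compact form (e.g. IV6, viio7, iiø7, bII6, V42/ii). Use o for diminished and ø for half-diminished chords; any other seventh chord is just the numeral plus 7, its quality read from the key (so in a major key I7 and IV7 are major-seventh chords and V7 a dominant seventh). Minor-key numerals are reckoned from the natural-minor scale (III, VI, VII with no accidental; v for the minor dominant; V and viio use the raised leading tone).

V7/VI

Stacked in thirds the chord is Bb-D-F-Ab: a dominant seventh chord on Bb.
Bb is not a diatonic chord root with this quality in G minor, but it lies a perfect fifth above Eb (VI), so the chord functions as an applied dominant of VI.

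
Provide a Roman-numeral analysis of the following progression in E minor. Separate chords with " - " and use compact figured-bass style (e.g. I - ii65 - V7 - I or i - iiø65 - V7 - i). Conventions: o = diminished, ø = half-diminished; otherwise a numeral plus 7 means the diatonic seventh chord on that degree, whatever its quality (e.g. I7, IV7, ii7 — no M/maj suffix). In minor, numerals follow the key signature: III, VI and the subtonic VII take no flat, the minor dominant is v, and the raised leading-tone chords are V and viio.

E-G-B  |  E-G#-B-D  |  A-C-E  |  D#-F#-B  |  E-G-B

i - V7/iv - iv - V6 - i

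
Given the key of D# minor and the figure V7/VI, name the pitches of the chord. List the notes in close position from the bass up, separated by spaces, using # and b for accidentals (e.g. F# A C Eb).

V7/VI is a secondary dominant — the dominant seventh of VI. VI in D# minor is B, so the applied chord's root is F#, a perfect fifth above.
Building a dominant seventh chord on F# gives F#-A#-C#-E.

F# A# C# E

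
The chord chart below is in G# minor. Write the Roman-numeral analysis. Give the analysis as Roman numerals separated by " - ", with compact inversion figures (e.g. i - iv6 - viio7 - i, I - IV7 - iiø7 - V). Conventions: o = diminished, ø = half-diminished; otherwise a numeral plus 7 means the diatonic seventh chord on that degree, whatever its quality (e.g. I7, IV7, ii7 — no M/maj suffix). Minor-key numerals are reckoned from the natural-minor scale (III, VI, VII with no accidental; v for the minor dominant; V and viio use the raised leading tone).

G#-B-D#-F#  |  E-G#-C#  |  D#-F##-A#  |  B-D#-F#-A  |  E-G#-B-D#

i7 - iv6 - V - V7/VI - VI7

G#-B-D#-F# has root G#, degree 1 in G# minor, so i7.
E-G#-C# has root C#, degree 4 in G# minor, so iv6.
D#-F##-A#: major triad on D# = scale degree 5 → V.
B-D#-F#-A: a dominant seventh chord on B, the applied dominant of VI → V7/VI.
E-G#-B-D#: root E is the submediant; major seventh chord there is VI7.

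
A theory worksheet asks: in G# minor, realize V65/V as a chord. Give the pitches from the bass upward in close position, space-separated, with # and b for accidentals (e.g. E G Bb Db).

C## E# G# A#

The slash means an applied dominant: we want the dominant of V. In G# minor, V is D# major, and its dominant is built on A#.
Building a dominant seventh chord on A# gives A#-C##-E#-G#.
With the 65 figure the chord is in first inversion; from the bass C## upward in close position it reads C##-E#-G#-A#.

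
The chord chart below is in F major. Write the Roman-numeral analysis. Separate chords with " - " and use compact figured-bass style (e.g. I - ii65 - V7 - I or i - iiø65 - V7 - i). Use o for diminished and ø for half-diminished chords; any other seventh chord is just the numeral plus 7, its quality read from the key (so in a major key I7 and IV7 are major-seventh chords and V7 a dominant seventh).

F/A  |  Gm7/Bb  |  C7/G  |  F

I6 - ii65 - V43 - I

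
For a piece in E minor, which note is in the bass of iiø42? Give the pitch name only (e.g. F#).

E

iiø in E minor has root F#; the chord is F#-A-C-E.
The figure 42 means third inversion — the seventh is in the bass.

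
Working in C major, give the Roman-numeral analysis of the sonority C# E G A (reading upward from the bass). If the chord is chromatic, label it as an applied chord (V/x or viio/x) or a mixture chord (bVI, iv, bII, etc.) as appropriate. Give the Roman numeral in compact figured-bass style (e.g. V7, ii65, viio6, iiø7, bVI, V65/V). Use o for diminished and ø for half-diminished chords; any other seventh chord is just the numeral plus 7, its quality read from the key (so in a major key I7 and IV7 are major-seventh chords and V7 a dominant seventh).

V65/ii

Stacked in thirds the chord is A-C#-E-G: a dominant seventh chord on A.
A is not a diatonic chord root with this quality in C major, but it lies a perfect fifth above D (ii), so the chord functions as an applied dominant of ii.
With C# in the bass the chord is in first inversion, so the figured bass is 65.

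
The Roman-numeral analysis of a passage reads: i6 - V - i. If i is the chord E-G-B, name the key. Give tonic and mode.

E minor

The anchor chord is a minor triad on E, labeled i.
If E is scale degree 1 and the mode makes that degree carry a minor triad, the tonic is E and the mode is minor.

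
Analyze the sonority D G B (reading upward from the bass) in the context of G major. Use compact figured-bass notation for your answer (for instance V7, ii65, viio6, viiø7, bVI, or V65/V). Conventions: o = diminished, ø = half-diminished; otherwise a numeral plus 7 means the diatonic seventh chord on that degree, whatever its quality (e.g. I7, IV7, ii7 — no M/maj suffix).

I64

Stacked in thirds the chord is G-B-D: a major triad on G.
G is scale degree 1 in G major, and a major triad on that degree is written I.
With D in the bass the chord is in second inversion, so the figured bass is 64.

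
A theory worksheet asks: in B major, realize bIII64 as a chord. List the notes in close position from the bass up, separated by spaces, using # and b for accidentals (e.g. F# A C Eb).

Scale degree 3 in B major is D#; lowering it a half step gives D. bIII64 is a major triad on the lowered third degree, borrowed from the parallel minor.
So the chord is D-F#-A, a major triad.
With the 64 figure the chord is in second inversion; from the bass A upward in close position it reads A-D-F#.

A D F#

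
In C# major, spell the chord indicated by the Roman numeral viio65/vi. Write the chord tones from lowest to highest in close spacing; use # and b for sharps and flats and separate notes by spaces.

B# D# F# G##

viio65/vi is a secondary leading-tone chord. The target vi is A# in C# major; the applied chord is rooted a semitone below, on G##.
Building a fully diminished seventh chord on G## gives G##-B#-D#-F#.
With the 65 figure the chord is in first inversion; from the bass B# upward in close position it reads B#-D#-F#-G##.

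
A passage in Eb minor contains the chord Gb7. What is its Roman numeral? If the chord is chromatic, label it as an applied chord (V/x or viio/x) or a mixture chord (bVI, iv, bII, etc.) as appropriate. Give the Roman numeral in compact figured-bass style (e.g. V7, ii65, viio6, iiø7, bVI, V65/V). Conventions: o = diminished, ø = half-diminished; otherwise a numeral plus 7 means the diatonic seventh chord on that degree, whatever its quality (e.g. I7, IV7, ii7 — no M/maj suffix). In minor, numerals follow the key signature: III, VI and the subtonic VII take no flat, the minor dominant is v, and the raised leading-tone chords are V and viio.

Stacked in thirds the chord is Gb-Bb-Db-Fb: a dominant seventh chord on Gb.
Gb is not a diatonic chord root with this quality in Eb minor, but it lies a perfect fifth above Cb (VI), so the chord functions as an applied dominant of VI.

V7/VI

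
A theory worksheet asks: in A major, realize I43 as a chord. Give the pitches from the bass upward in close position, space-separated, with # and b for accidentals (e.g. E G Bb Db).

In A major, the first degree is A, and the diatonic chord built there is a major seventh chord.
That chord is spelled A-C#-E-G#.
With the 43 figure the chord is in second inversion; from the bass E upward in close position it reads E-G#-A-C#.

E G# A C#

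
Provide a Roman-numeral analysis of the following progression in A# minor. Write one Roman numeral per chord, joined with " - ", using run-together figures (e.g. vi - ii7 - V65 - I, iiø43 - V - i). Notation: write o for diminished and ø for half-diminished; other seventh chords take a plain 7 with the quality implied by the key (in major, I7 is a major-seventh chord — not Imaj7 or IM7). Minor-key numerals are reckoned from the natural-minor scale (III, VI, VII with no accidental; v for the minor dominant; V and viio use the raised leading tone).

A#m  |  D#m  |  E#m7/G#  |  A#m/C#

i - iv - v65 - i6

A#m: root A# is the tonic; minor triad there is i.
D#m has root D#, degree 4 in A# minor, so iv.
E#m7/G# has root E#, degree 5 in A# minor, so v65.
A#m/C# has root A#, degree 1 in A# minor, so i6.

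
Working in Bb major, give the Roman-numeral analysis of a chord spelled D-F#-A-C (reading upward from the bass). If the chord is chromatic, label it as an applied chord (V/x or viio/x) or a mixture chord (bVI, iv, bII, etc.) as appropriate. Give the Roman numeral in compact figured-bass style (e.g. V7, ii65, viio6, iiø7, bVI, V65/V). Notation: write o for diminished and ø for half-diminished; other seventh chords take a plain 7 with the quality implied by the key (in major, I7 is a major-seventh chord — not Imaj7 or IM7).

The pitches D-F#-A-C form a dominant seventh chord rooted on D.
D is not a diatonic chord root with this quality in Bb major, but it lies a perfect fifth above G (vi), so the chord functions as an applied dominant of vi.

V7/vi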